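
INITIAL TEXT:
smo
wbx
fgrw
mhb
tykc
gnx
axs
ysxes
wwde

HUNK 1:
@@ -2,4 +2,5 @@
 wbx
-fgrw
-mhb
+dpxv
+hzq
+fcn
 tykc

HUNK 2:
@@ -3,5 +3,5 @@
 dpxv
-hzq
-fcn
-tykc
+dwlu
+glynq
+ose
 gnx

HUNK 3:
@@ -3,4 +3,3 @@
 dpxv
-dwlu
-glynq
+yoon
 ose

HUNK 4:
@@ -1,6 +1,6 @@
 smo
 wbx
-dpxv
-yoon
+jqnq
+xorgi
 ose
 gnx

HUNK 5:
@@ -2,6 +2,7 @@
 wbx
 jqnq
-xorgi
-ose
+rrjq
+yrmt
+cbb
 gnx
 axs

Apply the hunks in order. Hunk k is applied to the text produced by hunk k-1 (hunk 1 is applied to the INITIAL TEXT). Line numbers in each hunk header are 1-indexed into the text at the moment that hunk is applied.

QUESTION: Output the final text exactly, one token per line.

Hunk 1: at line 2 remove [fgrw,mhb] add [dpxv,hzq,fcn] -> 10 lines: smo wbx dpxv hzq fcn tykc gnx axs ysxes wwde
Hunk 2: at line 3 remove [hzq,fcn,tykc] add [dwlu,glynq,ose] -> 10 lines: smo wbx dpxv dwlu glynq ose gnx axs ysxes wwde
Hunk 3: at line 3 remove [dwlu,glynq] add [yoon] -> 9 lines: smo wbx dpxv yoon ose gnx axs ysxes wwde
Hunk 4: at line 1 remove [dpxv,yoon] add [jqnq,xorgi] -> 9 lines: smo wbx jqnq xorgi ose gnx axs ysxes wwde
Hunk 5: at line 2 remove [xorgi,ose] add [rrjq,yrmt,cbb] -> 10 lines: smo wbx jqnq rrjq yrmt cbb gnx axs ysxes wwde

Answer: smo
wbx
jqnq
rrjq
yrmt
cbb
gnx
axs
ysxes
wwde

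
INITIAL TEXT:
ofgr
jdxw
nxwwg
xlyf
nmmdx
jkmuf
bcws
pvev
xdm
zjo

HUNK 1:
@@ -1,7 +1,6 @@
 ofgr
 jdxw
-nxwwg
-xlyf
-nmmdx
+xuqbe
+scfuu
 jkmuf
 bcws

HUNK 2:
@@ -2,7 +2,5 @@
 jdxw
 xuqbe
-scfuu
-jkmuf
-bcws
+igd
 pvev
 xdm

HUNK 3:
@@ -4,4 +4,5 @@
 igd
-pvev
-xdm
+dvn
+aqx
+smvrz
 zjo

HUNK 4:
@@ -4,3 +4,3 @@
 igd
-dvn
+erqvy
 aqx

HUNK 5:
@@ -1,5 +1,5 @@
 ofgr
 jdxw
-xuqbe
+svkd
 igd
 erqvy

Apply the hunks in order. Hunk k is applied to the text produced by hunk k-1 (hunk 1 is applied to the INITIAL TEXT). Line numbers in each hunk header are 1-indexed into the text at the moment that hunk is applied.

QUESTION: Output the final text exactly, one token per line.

Hunk 1: at line 1 remove [nxwwg,xlyf,nmmdx] add [xuqbe,scfuu] -> 9 lines: ofgr jdxw xuqbe scfuu jkmuf bcws pvev xdm zjo
Hunk 2: at line 2 remove [scfuu,jkmuf,bcws] add [igd] -> 7 lines: ofgr jdxw xuqbe igd pvev xdm zjo
Hunk 3: at line 4 remove [pvev,xdm] add [dvn,aqx,smvrz] -> 8 lines: ofgr jdxw xuqbe igd dvn aqx smvrz zjo
Hunk 4: at line 4 remove [dvn] add [erqvy] -> 8 lines: ofgr jdxw xuqbe igd erqvy aqx smvrz zjo
Hunk 5: at line 1 remove [xuqbe] add [svkd] -> 8 lines: ofgr jdxw svkd igd erqvy aqx smvrz zjo

Answer: ofgr
jdxw
svkd
igd
erqvy
aqx
smvrz
zjo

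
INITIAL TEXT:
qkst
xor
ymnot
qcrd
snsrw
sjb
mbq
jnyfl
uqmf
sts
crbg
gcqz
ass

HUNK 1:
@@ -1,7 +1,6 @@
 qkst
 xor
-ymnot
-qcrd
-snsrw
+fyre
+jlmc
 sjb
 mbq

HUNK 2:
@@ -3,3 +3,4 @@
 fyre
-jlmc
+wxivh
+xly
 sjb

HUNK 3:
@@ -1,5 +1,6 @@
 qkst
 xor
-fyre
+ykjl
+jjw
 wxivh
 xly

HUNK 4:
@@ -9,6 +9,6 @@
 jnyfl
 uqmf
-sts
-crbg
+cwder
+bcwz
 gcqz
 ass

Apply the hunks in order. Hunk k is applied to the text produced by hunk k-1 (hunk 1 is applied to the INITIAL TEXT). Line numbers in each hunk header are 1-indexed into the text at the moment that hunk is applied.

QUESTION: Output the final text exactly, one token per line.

Hunk 1: at line 1 remove [ymnot,qcrd,snsrw] add [fyre,jlmc] -> 12 lines: qkst xor fyre jlmc sjb mbq jnyfl uqmf sts crbg gcqz ass
Hunk 2: at line 3 remove [jlmc] add [wxivh,xly] -> 13 lines: qkst xor fyre wxivh xly sjb mbq jnyfl uqmf sts crbg gcqz ass
Hunk 3: at line 1 remove [fyre] add [ykjl,jjw] -> 14 lines: qkst xor ykjl jjw wxivh xly sjb mbq jnyfl uqmf sts crbg gcqz ass
Hunk 4: at line 9 remove [sts,crbg] add [cwder,bcwz] -> 14 lines: qkst xor ykjl jjw wxivh xly sjb mbq jnyfl uqmf cwder bcwz gcqz ass

Answer: qkst
xor
ykjl
jjw
wxivh
xly
sjb
mbq
jnyfl
uqmf
cwder
bcwz
gcqz
ass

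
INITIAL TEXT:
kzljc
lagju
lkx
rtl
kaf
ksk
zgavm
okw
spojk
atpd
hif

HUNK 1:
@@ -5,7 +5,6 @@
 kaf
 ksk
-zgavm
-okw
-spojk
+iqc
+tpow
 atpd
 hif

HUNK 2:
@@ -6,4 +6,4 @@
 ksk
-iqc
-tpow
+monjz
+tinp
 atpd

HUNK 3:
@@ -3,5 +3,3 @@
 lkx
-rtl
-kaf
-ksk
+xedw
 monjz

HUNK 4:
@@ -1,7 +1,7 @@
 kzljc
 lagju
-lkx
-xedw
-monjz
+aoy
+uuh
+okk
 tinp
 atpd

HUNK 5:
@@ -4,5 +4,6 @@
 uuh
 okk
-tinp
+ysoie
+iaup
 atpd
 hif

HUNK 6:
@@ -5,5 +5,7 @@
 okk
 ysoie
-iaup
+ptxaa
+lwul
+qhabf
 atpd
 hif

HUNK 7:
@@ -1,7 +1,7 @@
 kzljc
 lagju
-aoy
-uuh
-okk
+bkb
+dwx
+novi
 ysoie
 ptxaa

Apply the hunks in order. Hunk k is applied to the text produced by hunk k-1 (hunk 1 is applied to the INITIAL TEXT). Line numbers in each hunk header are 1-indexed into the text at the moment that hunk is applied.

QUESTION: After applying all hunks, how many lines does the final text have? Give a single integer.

Answer: 11

Derivation:
Hunk 1: at line 5 remove [zgavm,okw,spojk] add [iqc,tpow] -> 10 lines: kzljc lagju lkx rtl kaf ksk iqc tpow atpd hif
Hunk 2: at line 6 remove [iqc,tpow] add [monjz,tinp] -> 10 lines: kzljc lagju lkx rtl kaf ksk monjz tinp atpd hif
Hunk 3: at line 3 remove [rtl,kaf,ksk] add [xedw] -> 8 lines: kzljc lagju lkx xedw monjz tinp atpd hif
Hunk 4: at line 1 remove [lkx,xedw,monjz] add [aoy,uuh,okk] -> 8 lines: kzljc lagju aoy uuh okk tinp atpd hif
Hunk 5: at line 4 remove [tinp] add [ysoie,iaup] -> 9 lines: kzljc lagju aoy uuh okk ysoie iaup atpd hif
Hunk 6: at line 5 remove [iaup] add [ptxaa,lwul,qhabf] -> 11 lines: kzljc lagju aoy uuh okk ysoie ptxaa lwul qhabf atpd hif
Hunk 7: at line 1 remove [aoy,uuh,okk] add [bkb,dwx,novi] -> 11 lines: kzljc lagju bkb dwx novi ysoie ptxaa lwul qhabf atpd hif
Final line count: 11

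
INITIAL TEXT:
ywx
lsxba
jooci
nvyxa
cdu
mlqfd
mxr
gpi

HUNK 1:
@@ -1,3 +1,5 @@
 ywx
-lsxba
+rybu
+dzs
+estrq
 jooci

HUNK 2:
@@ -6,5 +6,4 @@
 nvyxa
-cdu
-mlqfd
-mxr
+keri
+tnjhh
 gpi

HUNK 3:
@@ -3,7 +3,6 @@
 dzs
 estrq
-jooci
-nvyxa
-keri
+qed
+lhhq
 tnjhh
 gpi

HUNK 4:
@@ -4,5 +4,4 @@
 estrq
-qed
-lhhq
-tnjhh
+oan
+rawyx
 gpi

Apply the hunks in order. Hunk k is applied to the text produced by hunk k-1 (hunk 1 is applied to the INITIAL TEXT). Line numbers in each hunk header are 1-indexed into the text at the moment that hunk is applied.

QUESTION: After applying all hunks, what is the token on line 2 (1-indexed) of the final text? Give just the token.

Hunk 1: at line 1 remove [lsxba] add [rybu,dzs,estrq] -> 10 lines: ywx rybu dzs estrq jooci nvyxa cdu mlqfd mxr gpi
Hunk 2: at line 6 remove [cdu,mlqfd,mxr] add [keri,tnjhh] -> 9 lines: ywx rybu dzs estrq jooci nvyxa keri tnjhh gpi
Hunk 3: at line 3 remove [jooci,nvyxa,keri] add [qed,lhhq] -> 8 lines: ywx rybu dzs estrq qed lhhq tnjhh gpi
Hunk 4: at line 4 remove [qed,lhhq,tnjhh] add [oan,rawyx] -> 7 lines: ywx rybu dzs estrq oan rawyx gpi
Final line 2: rybu

Answer: rybu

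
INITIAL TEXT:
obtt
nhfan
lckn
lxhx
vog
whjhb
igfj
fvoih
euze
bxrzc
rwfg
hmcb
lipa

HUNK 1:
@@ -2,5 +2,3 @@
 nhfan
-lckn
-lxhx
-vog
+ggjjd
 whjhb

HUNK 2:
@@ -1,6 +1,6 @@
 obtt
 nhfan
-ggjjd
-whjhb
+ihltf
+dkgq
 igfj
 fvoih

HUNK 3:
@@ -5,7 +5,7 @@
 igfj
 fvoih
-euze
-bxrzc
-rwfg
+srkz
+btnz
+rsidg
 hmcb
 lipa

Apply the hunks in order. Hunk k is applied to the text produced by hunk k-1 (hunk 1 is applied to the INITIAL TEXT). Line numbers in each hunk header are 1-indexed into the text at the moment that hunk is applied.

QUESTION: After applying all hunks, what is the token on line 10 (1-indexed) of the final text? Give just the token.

Answer: hmcb

Derivation:
Hunk 1: at line 2 remove [lckn,lxhx,vog] add [ggjjd] -> 11 lines: obtt nhfan ggjjd whjhb igfj fvoih euze bxrzc rwfg hmcb lipa
Hunk 2: at line 1 remove [ggjjd,whjhb] add [ihltf,dkgq] -> 11 lines: obtt nhfan ihltf dkgq igfj fvoih euze bxrzc rwfg hmcb lipa
Hunk 3: at line 5 remove [euze,bxrzc,rwfg] add [srkz,btnz,rsidg] -> 11 lines: obtt nhfan ihltf dkgq igfj fvoih srkz btnz rsidg hmcb lipa
Final line 10: hmcb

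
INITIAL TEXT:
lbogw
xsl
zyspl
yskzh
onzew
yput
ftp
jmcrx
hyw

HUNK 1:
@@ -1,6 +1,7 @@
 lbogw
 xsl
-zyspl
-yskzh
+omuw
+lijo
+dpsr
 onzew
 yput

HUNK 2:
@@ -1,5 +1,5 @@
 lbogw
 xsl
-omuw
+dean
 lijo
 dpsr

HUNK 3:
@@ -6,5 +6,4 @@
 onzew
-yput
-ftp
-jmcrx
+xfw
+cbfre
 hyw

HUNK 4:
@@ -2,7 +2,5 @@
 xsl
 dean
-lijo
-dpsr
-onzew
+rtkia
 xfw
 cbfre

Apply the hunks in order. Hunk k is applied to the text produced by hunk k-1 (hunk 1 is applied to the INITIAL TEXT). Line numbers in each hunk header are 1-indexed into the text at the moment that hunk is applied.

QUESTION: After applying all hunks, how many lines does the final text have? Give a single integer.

Answer: 7

Derivation:
Hunk 1: at line 1 remove [zyspl,yskzh] add [omuw,lijo,dpsr] -> 10 lines: lbogw xsl omuw lijo dpsr onzew yput ftp jmcrx hyw
Hunk 2: at line 1 remove [omuw] add [dean] -> 10 lines: lbogw xsl dean lijo dpsr onzew yput ftp jmcrx hyw
Hunk 3: at line 6 remove [yput,ftp,jmcrx] add [xfw,cbfre] -> 9 lines: lbogw xsl dean lijo dpsr onzew xfw cbfre hyw
Hunk 4: at line 2 remove [lijo,dpsr,onzew] add [rtkia] -> 7 lines: lbogw xsl dean rtkia xfw cbfre hyw
Final line count: 7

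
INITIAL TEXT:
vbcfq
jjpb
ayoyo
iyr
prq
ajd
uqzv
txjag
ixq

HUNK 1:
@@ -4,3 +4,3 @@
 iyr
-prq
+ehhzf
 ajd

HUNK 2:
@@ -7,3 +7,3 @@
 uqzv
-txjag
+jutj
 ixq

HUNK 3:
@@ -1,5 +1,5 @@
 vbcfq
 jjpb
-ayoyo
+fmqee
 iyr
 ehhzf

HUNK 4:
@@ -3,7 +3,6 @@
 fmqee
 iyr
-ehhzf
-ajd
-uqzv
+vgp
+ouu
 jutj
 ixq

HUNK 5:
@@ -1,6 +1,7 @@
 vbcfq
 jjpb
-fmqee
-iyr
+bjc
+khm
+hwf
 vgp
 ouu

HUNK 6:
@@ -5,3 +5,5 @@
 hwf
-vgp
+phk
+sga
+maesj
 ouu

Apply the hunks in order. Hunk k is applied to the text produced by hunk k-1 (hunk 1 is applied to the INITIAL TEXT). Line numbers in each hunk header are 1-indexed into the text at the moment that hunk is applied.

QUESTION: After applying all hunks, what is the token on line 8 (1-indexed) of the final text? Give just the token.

Answer: maesj

Derivation:
Hunk 1: at line 4 remove [prq] add [ehhzf] -> 9 lines: vbcfq jjpb ayoyo iyr ehhzf ajd uqzv txjag ixq
Hunk 2: at line 7 remove [txjag] add [jutj] -> 9 lines: vbcfq jjpb ayoyo iyr ehhzf ajd uqzv jutj ixq
Hunk 3: at line 1 remove [ayoyo] add [fmqee] -> 9 lines: vbcfq jjpb fmqee iyr ehhzf ajd uqzv jutj ixq
Hunk 4: at line 3 remove [ehhzf,ajd,uqzv] add [vgp,ouu] -> 8 lines: vbcfq jjpb fmqee iyr vgp ouu jutj ixq
Hunk 5: at line 1 remove [fmqee,iyr] add [bjc,khm,hwf] -> 9 lines: vbcfq jjpb bjc khm hwf vgp ouu jutj ixq
Hunk 6: at line 5 remove [vgp] add [phk,sga,maesj] -> 11 lines: vbcfq jjpb bjc khm hwf phk sga maesj ouu jutj ixq
Final line 8: maesj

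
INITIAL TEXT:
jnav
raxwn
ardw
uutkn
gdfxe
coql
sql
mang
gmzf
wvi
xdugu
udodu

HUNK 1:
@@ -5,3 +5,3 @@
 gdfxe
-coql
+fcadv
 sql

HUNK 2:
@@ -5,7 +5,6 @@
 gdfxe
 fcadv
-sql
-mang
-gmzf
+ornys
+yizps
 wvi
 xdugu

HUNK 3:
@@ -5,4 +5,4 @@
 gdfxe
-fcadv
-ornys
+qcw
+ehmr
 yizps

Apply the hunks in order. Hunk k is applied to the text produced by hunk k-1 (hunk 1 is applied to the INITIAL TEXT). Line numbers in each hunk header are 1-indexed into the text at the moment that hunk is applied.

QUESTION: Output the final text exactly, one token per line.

Answer: jnav
raxwn
ardw
uutkn
gdfxe
qcw
ehmr
yizps
wvi
xdugu
udodu

Derivation:
Hunk 1: at line 5 remove [coql] add [fcadv] -> 12 lines: jnav raxwn ardw uutkn gdfxe fcadv sql mang gmzf wvi xdugu udodu
Hunk 2: at line 5 remove [sql,mang,gmzf] add [ornys,yizps] -> 11 lines: jnav raxwn ardw uutkn gdfxe fcadv ornys yizps wvi xdugu udodu
Hunk 3: at line 5 remove [fcadv,ornys] add [qcw,ehmr] -> 11 lines: jnav raxwn ardw uutkn gdfxe qcw ehmr yizps wvi xdugu udodu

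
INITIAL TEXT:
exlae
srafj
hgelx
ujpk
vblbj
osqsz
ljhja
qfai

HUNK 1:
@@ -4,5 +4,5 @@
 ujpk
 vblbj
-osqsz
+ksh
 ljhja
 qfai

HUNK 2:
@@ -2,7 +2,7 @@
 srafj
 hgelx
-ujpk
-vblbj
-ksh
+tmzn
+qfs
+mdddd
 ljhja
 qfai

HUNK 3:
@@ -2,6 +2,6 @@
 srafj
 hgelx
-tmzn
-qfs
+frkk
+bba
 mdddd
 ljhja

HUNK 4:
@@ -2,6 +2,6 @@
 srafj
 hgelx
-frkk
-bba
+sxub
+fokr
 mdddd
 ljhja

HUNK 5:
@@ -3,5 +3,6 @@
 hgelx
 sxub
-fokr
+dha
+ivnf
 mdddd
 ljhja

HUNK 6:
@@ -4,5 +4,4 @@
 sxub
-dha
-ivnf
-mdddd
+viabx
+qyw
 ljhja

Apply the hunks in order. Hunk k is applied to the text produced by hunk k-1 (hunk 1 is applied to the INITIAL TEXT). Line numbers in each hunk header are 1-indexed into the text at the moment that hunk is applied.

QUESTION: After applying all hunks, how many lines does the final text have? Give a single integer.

Answer: 8

Derivation:
Hunk 1: at line 4 remove [osqsz] add [ksh] -> 8 lines: exlae srafj hgelx ujpk vblbj ksh ljhja qfai
Hunk 2: at line 2 remove [ujpk,vblbj,ksh] add [tmzn,qfs,mdddd] -> 8 lines: exlae srafj hgelx tmzn qfs mdddd ljhja qfai
Hunk 3: at line 2 remove [tmzn,qfs] add [frkk,bba] -> 8 lines: exlae srafj hgelx frkk bba mdddd ljhja qfai
Hunk 4: at line 2 remove [frkk,bba] add [sxub,fokr] -> 8 lines: exlae srafj hgelx sxub fokr mdddd ljhja qfai
Hunk 5: at line 3 remove [fokr] add [dha,ivnf] -> 9 lines: exlae srafj hgelx sxub dha ivnf mdddd ljhja qfai
Hunk 6: at line 4 remove [dha,ivnf,mdddd] add [viabx,qyw] -> 8 lines: exlae srafj hgelx sxub viabx qyw ljhja qfai
Final line count: 8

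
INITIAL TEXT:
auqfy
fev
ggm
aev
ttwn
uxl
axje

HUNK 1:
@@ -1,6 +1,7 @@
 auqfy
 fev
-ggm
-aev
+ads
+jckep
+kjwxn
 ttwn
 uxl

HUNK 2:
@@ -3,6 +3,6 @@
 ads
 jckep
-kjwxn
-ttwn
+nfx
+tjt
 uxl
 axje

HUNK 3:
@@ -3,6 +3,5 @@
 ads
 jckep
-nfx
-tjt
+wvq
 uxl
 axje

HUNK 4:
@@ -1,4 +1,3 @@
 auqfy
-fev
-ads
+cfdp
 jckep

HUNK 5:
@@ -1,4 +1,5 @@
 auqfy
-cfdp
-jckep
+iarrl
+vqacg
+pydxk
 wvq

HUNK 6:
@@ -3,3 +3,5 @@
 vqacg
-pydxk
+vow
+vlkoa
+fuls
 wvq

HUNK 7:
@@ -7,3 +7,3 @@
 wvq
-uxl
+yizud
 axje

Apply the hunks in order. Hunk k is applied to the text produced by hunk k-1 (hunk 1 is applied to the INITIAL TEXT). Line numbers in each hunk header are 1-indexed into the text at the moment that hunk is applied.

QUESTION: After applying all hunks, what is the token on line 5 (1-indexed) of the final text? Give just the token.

Answer: vlkoa

Derivation:
Hunk 1: at line 1 remove [ggm,aev] add [ads,jckep,kjwxn] -> 8 lines: auqfy fev ads jckep kjwxn ttwn uxl axje
Hunk 2: at line 3 remove [kjwxn,ttwn] add [nfx,tjt] -> 8 lines: auqfy fev ads jckep nfx tjt uxl axje
Hunk 3: at line 3 remove [nfx,tjt] add [wvq] -> 7 lines: auqfy fev ads jckep wvq uxl axje
Hunk 4: at line 1 remove [fev,ads] add [cfdp] -> 6 lines: auqfy cfdp jckep wvq uxl axje
Hunk 5: at line 1 remove [cfdp,jckep] add [iarrl,vqacg,pydxk] -> 7 lines: auqfy iarrl vqacg pydxk wvq uxl axje
Hunk 6: at line 3 remove [pydxk] add [vow,vlkoa,fuls] -> 9 lines: auqfy iarrl vqacg vow vlkoa fuls wvq uxl axje
Hunk 7: at line 7 remove [uxl] add [yizud] -> 9 lines: auqfy iarrl vqacg vow vlkoa fuls wvq yizud axje
Final line 5: vlkoa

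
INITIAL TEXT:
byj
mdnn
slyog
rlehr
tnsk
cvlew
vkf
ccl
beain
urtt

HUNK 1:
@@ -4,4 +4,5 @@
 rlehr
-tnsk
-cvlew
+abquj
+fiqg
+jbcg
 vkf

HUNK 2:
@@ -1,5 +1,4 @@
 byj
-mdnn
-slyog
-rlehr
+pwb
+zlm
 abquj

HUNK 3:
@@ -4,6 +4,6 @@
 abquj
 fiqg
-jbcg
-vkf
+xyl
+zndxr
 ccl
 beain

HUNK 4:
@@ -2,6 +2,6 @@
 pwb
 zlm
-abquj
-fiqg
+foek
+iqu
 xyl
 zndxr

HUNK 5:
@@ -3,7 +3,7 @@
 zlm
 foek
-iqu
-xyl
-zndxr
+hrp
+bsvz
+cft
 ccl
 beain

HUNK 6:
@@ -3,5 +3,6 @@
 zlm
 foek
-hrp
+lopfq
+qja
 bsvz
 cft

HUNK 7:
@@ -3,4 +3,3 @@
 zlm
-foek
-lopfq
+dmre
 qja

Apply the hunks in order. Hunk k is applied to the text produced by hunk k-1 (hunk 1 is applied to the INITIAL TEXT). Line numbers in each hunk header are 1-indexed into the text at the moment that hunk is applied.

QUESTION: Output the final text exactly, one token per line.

Answer: byj
pwb
zlm
dmre
qja
bsvz
cft
ccl
beain
urtt

Derivation:
Hunk 1: at line 4 remove [tnsk,cvlew] add [abquj,fiqg,jbcg] -> 11 lines: byj mdnn slyog rlehr abquj fiqg jbcg vkf ccl beain urtt
Hunk 2: at line 1 remove [mdnn,slyog,rlehr] add [pwb,zlm] -> 10 lines: byj pwb zlm abquj fiqg jbcg vkf ccl beain urtt
Hunk 3: at line 4 remove [jbcg,vkf] add [xyl,zndxr] -> 10 lines: byj pwb zlm abquj fiqg xyl zndxr ccl beain urtt
Hunk 4: at line 2 remove [abquj,fiqg] add [foek,iqu] -> 10 lines: byj pwb zlm foek iqu xyl zndxr ccl beain urtt
Hunk 5: at line 3 remove [iqu,xyl,zndxr] add [hrp,bsvz,cft] -> 10 lines: byj pwb zlm foek hrp bsvz cft ccl beain urtt
Hunk 6: at line 3 remove [hrp] add [lopfq,qja] -> 11 lines: byj pwb zlm foek lopfq qja bsvz cft ccl beain urtt
Hunk 7: at line 3 remove [foek,lopfq] add [dmre] -> 10 lines: byj pwb zlm dmre qja bsvz cft ccl beain urtt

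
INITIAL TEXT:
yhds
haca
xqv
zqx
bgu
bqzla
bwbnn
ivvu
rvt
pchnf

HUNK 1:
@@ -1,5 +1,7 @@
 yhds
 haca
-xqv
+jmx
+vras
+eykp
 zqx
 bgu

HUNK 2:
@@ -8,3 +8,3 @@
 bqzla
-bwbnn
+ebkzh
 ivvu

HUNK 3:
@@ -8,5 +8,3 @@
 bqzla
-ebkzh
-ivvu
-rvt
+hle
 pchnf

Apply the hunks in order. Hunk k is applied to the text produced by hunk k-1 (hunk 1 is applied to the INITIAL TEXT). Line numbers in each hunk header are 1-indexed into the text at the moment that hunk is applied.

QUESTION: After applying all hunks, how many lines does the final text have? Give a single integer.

Answer: 10

Derivation:
Hunk 1: at line 1 remove [xqv] add [jmx,vras,eykp] -> 12 lines: yhds haca jmx vras eykp zqx bgu bqzla bwbnn ivvu rvt pchnf
Hunk 2: at line 8 remove [bwbnn] add [ebkzh] -> 12 lines: yhds haca jmx vras eykp zqx bgu bqzla ebkzh ivvu rvt pchnf
Hunk 3: at line 8 remove [ebkzh,ivvu,rvt] add [hle] -> 10 lines: yhds haca jmx vras eykp zqx bgu bqzla hle pchnf
Final line count: 10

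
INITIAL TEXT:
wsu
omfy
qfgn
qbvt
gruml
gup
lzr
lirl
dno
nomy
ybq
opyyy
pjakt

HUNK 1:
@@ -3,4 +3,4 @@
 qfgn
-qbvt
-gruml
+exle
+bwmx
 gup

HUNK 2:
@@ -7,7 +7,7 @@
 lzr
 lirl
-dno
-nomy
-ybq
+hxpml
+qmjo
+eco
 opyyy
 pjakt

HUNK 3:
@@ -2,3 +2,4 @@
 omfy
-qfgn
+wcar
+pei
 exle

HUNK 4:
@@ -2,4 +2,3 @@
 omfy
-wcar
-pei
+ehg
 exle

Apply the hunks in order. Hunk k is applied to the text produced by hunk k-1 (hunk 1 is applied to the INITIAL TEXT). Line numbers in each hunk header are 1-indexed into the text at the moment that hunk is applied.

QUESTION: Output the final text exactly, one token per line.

Answer: wsu
omfy
ehg
exle
bwmx
gup
lzr
lirl
hxpml
qmjo
eco
opyyy
pjakt

Derivation:
Hunk 1: at line 3 remove [qbvt,gruml] add [exle,bwmx] -> 13 lines: wsu omfy qfgn exle bwmx gup lzr lirl dno nomy ybq opyyy pjakt
Hunk 2: at line 7 remove [dno,nomy,ybq] add [hxpml,qmjo,eco] -> 13 lines: wsu omfy qfgn exle bwmx gup lzr lirl hxpml qmjo eco opyyy pjakt
Hunk 3: at line 2 remove [qfgn] add [wcar,pei] -> 14 lines: wsu omfy wcar pei exle bwmx gup lzr lirl hxpml qmjo eco opyyy pjakt
Hunk 4: at line 2 remove [wcar,pei] add [ehg] -> 13 lines: wsu omfy ehg exle bwmx gup lzr lirl hxpml qmjo eco opyyy pjakt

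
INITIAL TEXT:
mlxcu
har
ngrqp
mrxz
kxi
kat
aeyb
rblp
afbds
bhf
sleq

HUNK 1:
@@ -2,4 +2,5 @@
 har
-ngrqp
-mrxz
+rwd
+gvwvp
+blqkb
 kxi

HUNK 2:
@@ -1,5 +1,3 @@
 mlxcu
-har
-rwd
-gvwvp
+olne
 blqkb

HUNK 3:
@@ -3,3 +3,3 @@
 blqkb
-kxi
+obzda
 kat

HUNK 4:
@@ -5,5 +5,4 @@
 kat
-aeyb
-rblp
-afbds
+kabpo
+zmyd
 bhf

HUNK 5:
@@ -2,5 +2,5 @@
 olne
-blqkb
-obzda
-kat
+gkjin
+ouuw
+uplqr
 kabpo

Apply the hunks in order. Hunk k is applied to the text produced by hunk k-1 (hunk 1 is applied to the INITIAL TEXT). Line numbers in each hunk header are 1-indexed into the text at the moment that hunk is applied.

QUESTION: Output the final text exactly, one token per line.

Hunk 1: at line 2 remove [ngrqp,mrxz] add [rwd,gvwvp,blqkb] -> 12 lines: mlxcu har rwd gvwvp blqkb kxi kat aeyb rblp afbds bhf sleq
Hunk 2: at line 1 remove [har,rwd,gvwvp] add [olne] -> 10 lines: mlxcu olne blqkb kxi kat aeyb rblp afbds bhf sleq
Hunk 3: at line 3 remove [kxi] add [obzda] -> 10 lines: mlxcu olne blqkb obzda kat aeyb rblp afbds bhf sleq
Hunk 4: at line 5 remove [aeyb,rblp,afbds] add [kabpo,zmyd] -> 9 lines: mlxcu olne blqkb obzda kat kabpo zmyd bhf sleq
Hunk 5: at line 2 remove [blqkb,obzda,kat] add [gkjin,ouuw,uplqr] -> 9 lines: mlxcu olne gkjin ouuw uplqr kabpo zmyd bhf sleq

Answer: mlxcu
olne
gkjin
ouuw
uplqr
kabpo
zmyd
bhf
sleq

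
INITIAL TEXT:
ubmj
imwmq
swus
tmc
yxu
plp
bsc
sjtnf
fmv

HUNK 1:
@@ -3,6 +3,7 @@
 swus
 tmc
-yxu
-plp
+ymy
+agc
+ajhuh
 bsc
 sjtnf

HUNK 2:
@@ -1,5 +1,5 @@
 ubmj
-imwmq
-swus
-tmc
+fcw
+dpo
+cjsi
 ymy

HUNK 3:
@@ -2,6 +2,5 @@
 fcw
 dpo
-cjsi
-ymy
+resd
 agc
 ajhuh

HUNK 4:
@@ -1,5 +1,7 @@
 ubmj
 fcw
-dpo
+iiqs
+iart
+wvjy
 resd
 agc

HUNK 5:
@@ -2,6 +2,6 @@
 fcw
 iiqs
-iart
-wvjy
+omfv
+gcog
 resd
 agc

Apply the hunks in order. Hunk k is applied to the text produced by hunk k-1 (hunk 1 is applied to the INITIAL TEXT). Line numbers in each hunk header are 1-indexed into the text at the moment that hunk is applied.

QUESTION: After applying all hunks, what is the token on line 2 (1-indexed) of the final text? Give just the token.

Hunk 1: at line 3 remove [yxu,plp] add [ymy,agc,ajhuh] -> 10 lines: ubmj imwmq swus tmc ymy agc ajhuh bsc sjtnf fmv
Hunk 2: at line 1 remove [imwmq,swus,tmc] add [fcw,dpo,cjsi] -> 10 lines: ubmj fcw dpo cjsi ymy agc ajhuh bsc sjtnf fmv
Hunk 3: at line 2 remove [cjsi,ymy] add [resd] -> 9 lines: ubmj fcw dpo resd agc ajhuh bsc sjtnf fmv
Hunk 4: at line 1 remove [dpo] add [iiqs,iart,wvjy] -> 11 lines: ubmj fcw iiqs iart wvjy resd agc ajhuh bsc sjtnf fmv
Hunk 5: at line 2 remove [iart,wvjy] add [omfv,gcog] -> 11 lines: ubmj fcw iiqs omfv gcog resd agc ajhuh bsc sjtnf fmv
Final line 2: fcw

Answer: fcw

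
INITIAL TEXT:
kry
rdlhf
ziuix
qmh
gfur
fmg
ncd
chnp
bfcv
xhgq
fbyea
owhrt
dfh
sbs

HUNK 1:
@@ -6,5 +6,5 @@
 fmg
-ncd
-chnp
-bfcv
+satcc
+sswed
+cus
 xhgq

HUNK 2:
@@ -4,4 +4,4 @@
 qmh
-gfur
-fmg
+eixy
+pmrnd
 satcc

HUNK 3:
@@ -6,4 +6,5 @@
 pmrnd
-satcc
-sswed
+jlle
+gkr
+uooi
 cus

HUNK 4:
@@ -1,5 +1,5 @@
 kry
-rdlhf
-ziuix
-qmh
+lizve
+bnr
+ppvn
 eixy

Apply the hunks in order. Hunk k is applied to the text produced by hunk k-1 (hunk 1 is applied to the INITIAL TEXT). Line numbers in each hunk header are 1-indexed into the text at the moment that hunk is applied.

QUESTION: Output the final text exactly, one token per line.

Hunk 1: at line 6 remove [ncd,chnp,bfcv] add [satcc,sswed,cus] -> 14 lines: kry rdlhf ziuix qmh gfur fmg satcc sswed cus xhgq fbyea owhrt dfh sbs
Hunk 2: at line 4 remove [gfur,fmg] add [eixy,pmrnd] -> 14 lines: kry rdlhf ziuix qmh eixy pmrnd satcc sswed cus xhgq fbyea owhrt dfh sbs
Hunk 3: at line 6 remove [satcc,sswed] add [jlle,gkr,uooi] -> 15 lines: kry rdlhf ziuix qmh eixy pmrnd jlle gkr uooi cus xhgq fbyea owhrt dfh sbs
Hunk 4: at line 1 remove [rdlhf,ziuix,qmh] add [lizve,bnr,ppvn] -> 15 lines: kry lizve bnr ppvn eixy pmrnd jlle gkr uooi cus xhgq fbyea owhrt dfh sbs

Answer: kry
lizve
bnr
ppvn
eixy
pmrnd
jlle
gkr
uooi
cus
xhgq
fbyea
owhrt
dfh
sbs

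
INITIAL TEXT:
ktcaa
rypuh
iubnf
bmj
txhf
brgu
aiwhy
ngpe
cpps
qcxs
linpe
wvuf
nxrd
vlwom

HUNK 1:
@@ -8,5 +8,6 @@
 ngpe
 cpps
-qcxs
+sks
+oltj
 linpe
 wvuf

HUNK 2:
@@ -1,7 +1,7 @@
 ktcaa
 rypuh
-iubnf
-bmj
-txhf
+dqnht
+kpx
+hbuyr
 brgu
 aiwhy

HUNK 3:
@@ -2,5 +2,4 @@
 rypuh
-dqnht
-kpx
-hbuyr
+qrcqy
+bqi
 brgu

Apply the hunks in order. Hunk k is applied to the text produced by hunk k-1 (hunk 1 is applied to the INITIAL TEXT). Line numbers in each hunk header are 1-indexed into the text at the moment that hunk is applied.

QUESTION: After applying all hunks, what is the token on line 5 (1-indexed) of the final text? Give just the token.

Answer: brgu

Derivation:
Hunk 1: at line 8 remove [qcxs] add [sks,oltj] -> 15 lines: ktcaa rypuh iubnf bmj txhf brgu aiwhy ngpe cpps sks oltj linpe wvuf nxrd vlwom
Hunk 2: at line 1 remove [iubnf,bmj,txhf] add [dqnht,kpx,hbuyr] -> 15 lines: ktcaa rypuh dqnht kpx hbuyr brgu aiwhy ngpe cpps sks oltj linpe wvuf nxrd vlwom
Hunk 3: at line 2 remove [dqnht,kpx,hbuyr] add [qrcqy,bqi] -> 14 lines: ktcaa rypuh qrcqy bqi brgu aiwhy ngpe cpps sks oltj linpe wvuf nxrd vlwom
Final line 5: brgu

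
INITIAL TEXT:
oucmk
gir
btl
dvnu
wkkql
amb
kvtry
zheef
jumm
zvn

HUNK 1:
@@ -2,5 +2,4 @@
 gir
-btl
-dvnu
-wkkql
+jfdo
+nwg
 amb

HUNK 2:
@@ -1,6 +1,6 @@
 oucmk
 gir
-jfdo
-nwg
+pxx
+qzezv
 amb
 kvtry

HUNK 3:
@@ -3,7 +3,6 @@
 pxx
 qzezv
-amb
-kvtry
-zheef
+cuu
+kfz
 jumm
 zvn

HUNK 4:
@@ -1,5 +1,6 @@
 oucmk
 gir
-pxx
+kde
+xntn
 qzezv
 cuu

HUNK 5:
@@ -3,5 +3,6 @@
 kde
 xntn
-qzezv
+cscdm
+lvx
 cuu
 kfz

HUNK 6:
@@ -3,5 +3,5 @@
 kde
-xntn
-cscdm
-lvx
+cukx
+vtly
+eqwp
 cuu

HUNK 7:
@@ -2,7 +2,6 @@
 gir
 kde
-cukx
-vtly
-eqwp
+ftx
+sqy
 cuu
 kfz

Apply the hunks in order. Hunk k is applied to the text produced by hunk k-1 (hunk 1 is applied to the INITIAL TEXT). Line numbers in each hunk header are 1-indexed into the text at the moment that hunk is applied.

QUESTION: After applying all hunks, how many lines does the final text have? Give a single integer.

Hunk 1: at line 2 remove [btl,dvnu,wkkql] add [jfdo,nwg] -> 9 lines: oucmk gir jfdo nwg amb kvtry zheef jumm zvn
Hunk 2: at line 1 remove [jfdo,nwg] add [pxx,qzezv] -> 9 lines: oucmk gir pxx qzezv amb kvtry zheef jumm zvn
Hunk 3: at line 3 remove [amb,kvtry,zheef] add [cuu,kfz] -> 8 lines: oucmk gir pxx qzezv cuu kfz jumm zvn
Hunk 4: at line 1 remove [pxx] add [kde,xntn] -> 9 lines: oucmk gir kde xntn qzezv cuu kfz jumm zvn
Hunk 5: at line 3 remove [qzezv] add [cscdm,lvx] -> 10 lines: oucmk gir kde xntn cscdm lvx cuu kfz jumm zvn
Hunk 6: at line 3 remove [xntn,cscdm,lvx] add [cukx,vtly,eqwp] -> 10 lines: oucmk gir kde cukx vtly eqwp cuu kfz jumm zvn
Hunk 7: at line 2 remove [cukx,vtly,eqwp] add [ftx,sqy] -> 9 lines: oucmk gir kde ftx sqy cuu kfz jumm zvn
Final line count: 9

Answer: 9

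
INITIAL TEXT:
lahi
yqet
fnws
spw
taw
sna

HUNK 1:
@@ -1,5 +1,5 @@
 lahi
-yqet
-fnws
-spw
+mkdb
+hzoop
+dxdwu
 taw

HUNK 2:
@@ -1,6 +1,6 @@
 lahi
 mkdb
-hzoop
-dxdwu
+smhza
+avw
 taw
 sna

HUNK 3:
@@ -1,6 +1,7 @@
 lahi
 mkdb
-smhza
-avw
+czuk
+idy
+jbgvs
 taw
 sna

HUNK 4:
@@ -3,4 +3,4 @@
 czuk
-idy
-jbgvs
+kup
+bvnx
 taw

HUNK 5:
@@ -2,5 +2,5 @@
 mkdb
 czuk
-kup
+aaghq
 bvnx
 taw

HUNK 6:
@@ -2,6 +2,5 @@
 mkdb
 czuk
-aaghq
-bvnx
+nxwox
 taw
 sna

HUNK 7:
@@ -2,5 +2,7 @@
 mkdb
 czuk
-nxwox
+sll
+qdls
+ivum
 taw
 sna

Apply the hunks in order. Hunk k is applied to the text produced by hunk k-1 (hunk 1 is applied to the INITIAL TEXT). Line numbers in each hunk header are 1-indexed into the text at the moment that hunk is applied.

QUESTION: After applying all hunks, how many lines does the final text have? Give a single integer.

Answer: 8

Derivation:
Hunk 1: at line 1 remove [yqet,fnws,spw] add [mkdb,hzoop,dxdwu] -> 6 lines: lahi mkdb hzoop dxdwu taw sna
Hunk 2: at line 1 remove [hzoop,dxdwu] add [smhza,avw] -> 6 lines: lahi mkdb smhza avw taw sna
Hunk 3: at line 1 remove [smhza,avw] add [czuk,idy,jbgvs] -> 7 lines: lahi mkdb czuk idy jbgvs taw sna
Hunk 4: at line 3 remove [idy,jbgvs] add [kup,bvnx] -> 7 lines: lahi mkdb czuk kup bvnx taw sna
Hunk 5: at line 2 remove [kup] add [aaghq] -> 7 lines: lahi mkdb czuk aaghq bvnx taw sna
Hunk 6: at line 2 remove [aaghq,bvnx] add [nxwox] -> 6 lines: lahi mkdb czuk nxwox taw sna
Hunk 7: at line 2 remove [nxwox] add [sll,qdls,ivum] -> 8 lines: lahi mkdb czuk sll qdls ivum taw sna
Final line count: 8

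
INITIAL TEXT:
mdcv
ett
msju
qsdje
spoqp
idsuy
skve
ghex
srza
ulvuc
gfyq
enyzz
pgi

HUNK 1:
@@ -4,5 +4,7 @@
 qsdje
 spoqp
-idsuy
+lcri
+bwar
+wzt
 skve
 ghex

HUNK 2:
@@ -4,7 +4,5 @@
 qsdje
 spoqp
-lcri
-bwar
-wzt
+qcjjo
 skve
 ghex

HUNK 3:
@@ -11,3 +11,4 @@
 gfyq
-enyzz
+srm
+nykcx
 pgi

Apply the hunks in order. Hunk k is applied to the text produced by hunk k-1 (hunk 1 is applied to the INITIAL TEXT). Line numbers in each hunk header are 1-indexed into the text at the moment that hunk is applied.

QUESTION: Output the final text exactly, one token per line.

Hunk 1: at line 4 remove [idsuy] add [lcri,bwar,wzt] -> 15 lines: mdcv ett msju qsdje spoqp lcri bwar wzt skve ghex srza ulvuc gfyq enyzz pgi
Hunk 2: at line 4 remove [lcri,bwar,wzt] add [qcjjo] -> 13 lines: mdcv ett msju qsdje spoqp qcjjo skve ghex srza ulvuc gfyq enyzz pgi
Hunk 3: at line 11 remove [enyzz] add [srm,nykcx] -> 14 lines: mdcv ett msju qsdje spoqp qcjjo skve ghex srza ulvuc gfyq srm nykcx pgi

Answer: mdcv
ett
msju
qsdje
spoqp
qcjjo
skve
ghex
srza
ulvuc
gfyq
srm
nykcx
pgi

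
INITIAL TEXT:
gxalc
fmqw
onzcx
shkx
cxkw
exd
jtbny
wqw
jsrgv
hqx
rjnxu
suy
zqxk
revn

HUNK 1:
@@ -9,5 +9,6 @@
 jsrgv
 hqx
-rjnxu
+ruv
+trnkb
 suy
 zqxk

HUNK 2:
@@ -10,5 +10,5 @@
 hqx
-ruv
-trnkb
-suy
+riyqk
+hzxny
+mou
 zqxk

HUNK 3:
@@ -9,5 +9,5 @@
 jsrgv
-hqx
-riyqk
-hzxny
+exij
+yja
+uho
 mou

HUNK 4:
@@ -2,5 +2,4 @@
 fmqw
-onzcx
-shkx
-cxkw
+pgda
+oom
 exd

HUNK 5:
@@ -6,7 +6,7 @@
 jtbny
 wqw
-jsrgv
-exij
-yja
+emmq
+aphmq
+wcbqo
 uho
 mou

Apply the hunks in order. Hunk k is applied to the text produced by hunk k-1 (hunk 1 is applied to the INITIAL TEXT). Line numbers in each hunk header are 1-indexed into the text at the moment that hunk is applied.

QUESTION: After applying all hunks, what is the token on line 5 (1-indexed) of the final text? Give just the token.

Answer: exd

Derivation:
Hunk 1: at line 9 remove [rjnxu] add [ruv,trnkb] -> 15 lines: gxalc fmqw onzcx shkx cxkw exd jtbny wqw jsrgv hqx ruv trnkb suy zqxk revn
Hunk 2: at line 10 remove [ruv,trnkb,suy] add [riyqk,hzxny,mou] -> 15 lines: gxalc fmqw onzcx shkx cxkw exd jtbny wqw jsrgv hqx riyqk hzxny mou zqxk revn
Hunk 3: at line 9 remove [hqx,riyqk,hzxny] add [exij,yja,uho] -> 15 lines: gxalc fmqw onzcx shkx cxkw exd jtbny wqw jsrgv exij yja uho mou zqxk revn
Hunk 4: at line 2 remove [onzcx,shkx,cxkw] add [pgda,oom] -> 14 lines: gxalc fmqw pgda oom exd jtbny wqw jsrgv exij yja uho mou zqxk revn
Hunk 5: at line 6 remove [jsrgv,exij,yja] add [emmq,aphmq,wcbqo] -> 14 lines: gxalc fmqw pgda oom exd jtbny wqw emmq aphmq wcbqo uho mou zqxk revn
Final line 5: exd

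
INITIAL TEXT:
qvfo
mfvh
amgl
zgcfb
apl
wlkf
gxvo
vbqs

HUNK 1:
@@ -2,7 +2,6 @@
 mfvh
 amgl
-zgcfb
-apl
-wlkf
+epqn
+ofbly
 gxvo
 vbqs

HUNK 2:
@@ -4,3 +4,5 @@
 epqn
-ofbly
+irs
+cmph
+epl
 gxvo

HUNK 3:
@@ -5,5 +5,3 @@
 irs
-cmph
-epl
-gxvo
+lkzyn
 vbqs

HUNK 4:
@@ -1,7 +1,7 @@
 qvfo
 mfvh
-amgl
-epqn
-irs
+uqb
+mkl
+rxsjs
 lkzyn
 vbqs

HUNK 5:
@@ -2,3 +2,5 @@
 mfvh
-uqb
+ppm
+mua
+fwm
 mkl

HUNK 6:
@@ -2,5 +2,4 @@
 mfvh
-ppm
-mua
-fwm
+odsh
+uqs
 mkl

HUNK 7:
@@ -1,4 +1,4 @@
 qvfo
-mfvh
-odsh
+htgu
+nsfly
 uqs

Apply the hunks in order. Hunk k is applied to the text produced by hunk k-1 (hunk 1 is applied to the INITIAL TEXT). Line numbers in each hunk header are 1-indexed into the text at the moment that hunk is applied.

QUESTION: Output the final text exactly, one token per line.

Answer: qvfo
htgu
nsfly
uqs
mkl
rxsjs
lkzyn
vbqs

Derivation:
Hunk 1: at line 2 remove [zgcfb,apl,wlkf] add [epqn,ofbly] -> 7 lines: qvfo mfvh amgl epqn ofbly gxvo vbqs
Hunk 2: at line 4 remove [ofbly] add [irs,cmph,epl] -> 9 lines: qvfo mfvh amgl epqn irs cmph epl gxvo vbqs
Hunk 3: at line 5 remove [cmph,epl,gxvo] add [lkzyn] -> 7 lines: qvfo mfvh amgl epqn irs lkzyn vbqs
Hunk 4: at line 1 remove [amgl,epqn,irs] add [uqb,mkl,rxsjs] -> 7 lines: qvfo mfvh uqb mkl rxsjs lkzyn vbqs
Hunk 5: at line 2 remove [uqb] add [ppm,mua,fwm] -> 9 lines: qvfo mfvh ppm mua fwm mkl rxsjs lkzyn vbqs
Hunk 6: at line 2 remove [ppm,mua,fwm] add [odsh,uqs] -> 8 lines: qvfo mfvh odsh uqs mkl rxsjs lkzyn vbqs
Hunk 7: at line 1 remove [mfvh,odsh] add [htgu,nsfly] -> 8 lines: qvfo htgu nsfly uqs mkl rxsjs lkzyn vbqs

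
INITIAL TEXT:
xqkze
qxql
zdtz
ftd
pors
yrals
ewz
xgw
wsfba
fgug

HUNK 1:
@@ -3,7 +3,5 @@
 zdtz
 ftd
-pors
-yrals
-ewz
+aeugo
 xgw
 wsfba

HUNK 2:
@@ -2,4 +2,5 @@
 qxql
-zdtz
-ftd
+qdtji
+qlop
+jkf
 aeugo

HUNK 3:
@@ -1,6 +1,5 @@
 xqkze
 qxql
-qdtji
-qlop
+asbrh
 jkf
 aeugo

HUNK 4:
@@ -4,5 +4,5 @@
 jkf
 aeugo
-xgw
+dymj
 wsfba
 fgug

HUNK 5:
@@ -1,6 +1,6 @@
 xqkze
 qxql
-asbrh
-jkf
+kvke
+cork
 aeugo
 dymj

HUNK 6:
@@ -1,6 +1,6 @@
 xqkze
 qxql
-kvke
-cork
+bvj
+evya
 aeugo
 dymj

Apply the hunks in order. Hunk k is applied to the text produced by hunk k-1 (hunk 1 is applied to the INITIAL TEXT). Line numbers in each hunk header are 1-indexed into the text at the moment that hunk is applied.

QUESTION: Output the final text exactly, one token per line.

Answer: xqkze
qxql
bvj
evya
aeugo
dymj
wsfba
fgug

Derivation:
Hunk 1: at line 3 remove [pors,yrals,ewz] add [aeugo] -> 8 lines: xqkze qxql zdtz ftd aeugo xgw wsfba fgug
Hunk 2: at line 2 remove [zdtz,ftd] add [qdtji,qlop,jkf] -> 9 lines: xqkze qxql qdtji qlop jkf aeugo xgw wsfba fgug
Hunk 3: at line 1 remove [qdtji,qlop] add [asbrh] -> 8 lines: xqkze qxql asbrh jkf aeugo xgw wsfba fgug
Hunk 4: at line 4 remove [xgw] add [dymj] -> 8 lines: xqkze qxql asbrh jkf aeugo dymj wsfba fgug
Hunk 5: at line 1 remove [asbrh,jkf] add [kvke,cork] -> 8 lines: xqkze qxql kvke cork aeugo dymj wsfba fgug
Hunk 6: at line 1 remove [kvke,cork] add [bvj,evya] -> 8 lines: xqkze qxql bvj evya aeugo dymj wsfba fgug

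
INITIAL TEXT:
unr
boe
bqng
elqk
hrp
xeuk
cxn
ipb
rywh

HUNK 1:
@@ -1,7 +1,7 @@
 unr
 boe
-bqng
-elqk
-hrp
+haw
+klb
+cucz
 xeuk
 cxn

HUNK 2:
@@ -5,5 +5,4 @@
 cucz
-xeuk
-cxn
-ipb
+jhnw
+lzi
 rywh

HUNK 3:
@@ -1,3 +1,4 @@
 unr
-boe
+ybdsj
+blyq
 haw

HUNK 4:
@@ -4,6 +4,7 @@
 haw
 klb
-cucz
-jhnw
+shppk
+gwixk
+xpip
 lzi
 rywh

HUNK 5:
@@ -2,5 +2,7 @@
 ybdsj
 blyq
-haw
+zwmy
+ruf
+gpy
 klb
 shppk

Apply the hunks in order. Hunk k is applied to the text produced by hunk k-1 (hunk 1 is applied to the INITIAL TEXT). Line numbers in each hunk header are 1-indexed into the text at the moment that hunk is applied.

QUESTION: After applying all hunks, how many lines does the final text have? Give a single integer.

Answer: 12

Derivation:
Hunk 1: at line 1 remove [bqng,elqk,hrp] add [haw,klb,cucz] -> 9 lines: unr boe haw klb cucz xeuk cxn ipb rywh
Hunk 2: at line 5 remove [xeuk,cxn,ipb] add [jhnw,lzi] -> 8 lines: unr boe haw klb cucz jhnw lzi rywh
Hunk 3: at line 1 remove [boe] add [ybdsj,blyq] -> 9 lines: unr ybdsj blyq haw klb cucz jhnw lzi rywh
Hunk 4: at line 4 remove [cucz,jhnw] add [shppk,gwixk,xpip] -> 10 lines: unr ybdsj blyq haw klb shppk gwixk xpip lzi rywh
Hunk 5: at line 2 remove [haw] add [zwmy,ruf,gpy] -> 12 lines: unr ybdsj blyq zwmy ruf gpy klb shppk gwixk xpip lzi rywh
Final line count: 12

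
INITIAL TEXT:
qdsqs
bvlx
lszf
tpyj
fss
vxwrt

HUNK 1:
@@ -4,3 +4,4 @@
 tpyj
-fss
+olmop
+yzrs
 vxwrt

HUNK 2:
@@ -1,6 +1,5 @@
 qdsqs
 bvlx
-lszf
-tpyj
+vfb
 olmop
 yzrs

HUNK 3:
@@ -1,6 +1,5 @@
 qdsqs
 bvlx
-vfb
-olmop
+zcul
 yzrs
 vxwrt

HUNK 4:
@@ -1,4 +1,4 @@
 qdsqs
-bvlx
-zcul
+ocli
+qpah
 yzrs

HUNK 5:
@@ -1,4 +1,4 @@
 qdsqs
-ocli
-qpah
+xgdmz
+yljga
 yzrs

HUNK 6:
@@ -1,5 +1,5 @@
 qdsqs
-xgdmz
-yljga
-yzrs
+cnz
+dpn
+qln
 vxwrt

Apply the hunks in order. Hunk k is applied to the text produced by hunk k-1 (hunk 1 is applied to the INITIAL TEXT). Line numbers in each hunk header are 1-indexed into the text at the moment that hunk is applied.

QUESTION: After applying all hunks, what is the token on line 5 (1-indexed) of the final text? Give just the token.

Answer: vxwrt

Derivation:
Hunk 1: at line 4 remove [fss] add [olmop,yzrs] -> 7 lines: qdsqs bvlx lszf tpyj olmop yzrs vxwrt
Hunk 2: at line 1 remove [lszf,tpyj] add [vfb] -> 6 lines: qdsqs bvlx vfb olmop yzrs vxwrt
Hunk 3: at line 1 remove [vfb,olmop] add [zcul] -> 5 lines: qdsqs bvlx zcul yzrs vxwrt
Hunk 4: at line 1 remove [bvlx,zcul] add [ocli,qpah] -> 5 lines: qdsqs ocli qpah yzrs vxwrt
Hunk 5: at line 1 remove [ocli,qpah] add [xgdmz,yljga] -> 5 lines: qdsqs xgdmz yljga yzrs vxwrt
Hunk 6: at line 1 remove [xgdmz,yljga,yzrs] add [cnz,dpn,qln] -> 5 lines: qdsqs cnz dpn qln vxwrt
Final line 5: vxwrt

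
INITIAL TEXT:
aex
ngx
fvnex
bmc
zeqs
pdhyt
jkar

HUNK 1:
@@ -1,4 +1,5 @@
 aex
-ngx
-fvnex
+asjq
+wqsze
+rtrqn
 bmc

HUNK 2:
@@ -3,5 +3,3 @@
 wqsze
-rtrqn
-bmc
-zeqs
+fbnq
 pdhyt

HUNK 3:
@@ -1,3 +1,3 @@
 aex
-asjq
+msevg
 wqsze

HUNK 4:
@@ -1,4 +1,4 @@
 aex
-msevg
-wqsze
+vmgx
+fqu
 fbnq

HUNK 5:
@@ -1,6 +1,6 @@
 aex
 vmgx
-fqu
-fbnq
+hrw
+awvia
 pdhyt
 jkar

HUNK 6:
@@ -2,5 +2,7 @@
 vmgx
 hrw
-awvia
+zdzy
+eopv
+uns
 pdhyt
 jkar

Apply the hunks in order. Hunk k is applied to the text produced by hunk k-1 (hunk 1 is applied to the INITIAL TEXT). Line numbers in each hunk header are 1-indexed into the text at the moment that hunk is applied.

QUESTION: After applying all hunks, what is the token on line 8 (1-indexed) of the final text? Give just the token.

Hunk 1: at line 1 remove [ngx,fvnex] add [asjq,wqsze,rtrqn] -> 8 lines: aex asjq wqsze rtrqn bmc zeqs pdhyt jkar
Hunk 2: at line 3 remove [rtrqn,bmc,zeqs] add [fbnq] -> 6 lines: aex asjq wqsze fbnq pdhyt jkar
Hunk 3: at line 1 remove [asjq] add [msevg] -> 6 lines: aex msevg wqsze fbnq pdhyt jkar
Hunk 4: at line 1 remove [msevg,wqsze] add [vmgx,fqu] -> 6 lines: aex vmgx fqu fbnq pdhyt jkar
Hunk 5: at line 1 remove [fqu,fbnq] add [hrw,awvia] -> 6 lines: aex vmgx hrw awvia pdhyt jkar
Hunk 6: at line 2 remove [awvia] add [zdzy,eopv,uns] -> 8 lines: aex vmgx hrw zdzy eopv uns pdhyt jkar
Final line 8: jkar

Answer: jkar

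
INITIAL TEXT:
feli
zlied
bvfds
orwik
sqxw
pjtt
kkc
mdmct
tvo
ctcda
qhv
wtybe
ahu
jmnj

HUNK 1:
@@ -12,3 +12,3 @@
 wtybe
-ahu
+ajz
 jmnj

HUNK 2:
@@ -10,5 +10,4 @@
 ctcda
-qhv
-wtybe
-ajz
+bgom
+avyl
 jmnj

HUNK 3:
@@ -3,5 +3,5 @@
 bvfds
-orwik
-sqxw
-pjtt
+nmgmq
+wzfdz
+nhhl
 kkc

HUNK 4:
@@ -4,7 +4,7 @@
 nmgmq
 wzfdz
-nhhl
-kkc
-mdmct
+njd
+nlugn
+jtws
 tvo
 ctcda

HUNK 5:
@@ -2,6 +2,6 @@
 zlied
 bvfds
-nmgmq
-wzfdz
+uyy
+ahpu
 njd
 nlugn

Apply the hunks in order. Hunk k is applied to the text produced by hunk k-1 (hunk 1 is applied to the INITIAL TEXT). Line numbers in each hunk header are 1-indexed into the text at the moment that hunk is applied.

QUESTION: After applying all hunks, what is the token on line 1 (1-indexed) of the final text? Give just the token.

Answer: feli

Derivation:
Hunk 1: at line 12 remove [ahu] add [ajz] -> 14 lines: feli zlied bvfds orwik sqxw pjtt kkc mdmct tvo ctcda qhv wtybe ajz jmnj
Hunk 2: at line 10 remove [qhv,wtybe,ajz] add [bgom,avyl] -> 13 lines: feli zlied bvfds orwik sqxw pjtt kkc mdmct tvo ctcda bgom avyl jmnj
Hunk 3: at line 3 remove [orwik,sqxw,pjtt] add [nmgmq,wzfdz,nhhl] -> 13 lines: feli zlied bvfds nmgmq wzfdz nhhl kkc mdmct tvo ctcda bgom avyl jmnj
Hunk 4: at line 4 remove [nhhl,kkc,mdmct] add [njd,nlugn,jtws] -> 13 lines: feli zlied bvfds nmgmq wzfdz njd nlugn jtws tvo ctcda bgom avyl jmnj
Hunk 5: at line 2 remove [nmgmq,wzfdz] add [uyy,ahpu] -> 13 lines: feli zlied bvfds uyy ahpu njd nlugn jtws tvo ctcda bgom avyl jmnj
Final line 1: feli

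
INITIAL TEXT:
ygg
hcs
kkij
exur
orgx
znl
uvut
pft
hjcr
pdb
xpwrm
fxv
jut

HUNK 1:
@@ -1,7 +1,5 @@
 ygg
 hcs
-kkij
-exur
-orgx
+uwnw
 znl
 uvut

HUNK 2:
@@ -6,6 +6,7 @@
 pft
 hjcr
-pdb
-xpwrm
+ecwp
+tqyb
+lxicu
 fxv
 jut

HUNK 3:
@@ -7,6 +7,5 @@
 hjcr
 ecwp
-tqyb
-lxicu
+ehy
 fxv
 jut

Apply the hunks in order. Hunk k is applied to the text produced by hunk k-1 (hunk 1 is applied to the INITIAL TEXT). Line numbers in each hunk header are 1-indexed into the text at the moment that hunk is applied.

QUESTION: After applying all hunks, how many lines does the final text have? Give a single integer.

Answer: 11

Derivation:
Hunk 1: at line 1 remove [kkij,exur,orgx] add [uwnw] -> 11 lines: ygg hcs uwnw znl uvut pft hjcr pdb xpwrm fxv jut
Hunk 2: at line 6 remove [pdb,xpwrm] add [ecwp,tqyb,lxicu] -> 12 lines: ygg hcs uwnw znl uvut pft hjcr ecwp tqyb lxicu fxv jut
Hunk 3: at line 7 remove [tqyb,lxicu] add [ehy] -> 11 lines: ygg hcs uwnw znl uvut pft hjcr ecwp ehy fxv jut
Final line count: 11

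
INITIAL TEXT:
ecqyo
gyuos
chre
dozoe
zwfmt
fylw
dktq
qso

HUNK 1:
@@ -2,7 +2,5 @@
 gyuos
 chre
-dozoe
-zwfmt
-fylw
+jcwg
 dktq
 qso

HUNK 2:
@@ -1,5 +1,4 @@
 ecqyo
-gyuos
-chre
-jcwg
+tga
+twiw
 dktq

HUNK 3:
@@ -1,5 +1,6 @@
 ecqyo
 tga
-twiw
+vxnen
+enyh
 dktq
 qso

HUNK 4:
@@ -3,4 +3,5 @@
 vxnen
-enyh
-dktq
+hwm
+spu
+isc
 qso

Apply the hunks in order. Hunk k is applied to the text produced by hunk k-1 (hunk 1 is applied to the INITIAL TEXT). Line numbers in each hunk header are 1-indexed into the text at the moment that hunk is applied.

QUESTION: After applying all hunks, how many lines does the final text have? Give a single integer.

Answer: 7

Derivation:
Hunk 1: at line 2 remove [dozoe,zwfmt,fylw] add [jcwg] -> 6 lines: ecqyo gyuos chre jcwg dktq qso
Hunk 2: at line 1 remove [gyuos,chre,jcwg] add [tga,twiw] -> 5 lines: ecqyo tga twiw dktq qso
Hunk 3: at line 1 remove [twiw] add [vxnen,enyh] -> 6 lines: ecqyo tga vxnen enyh dktq qso
Hunk 4: at line 3 remove [enyh,dktq] add [hwm,spu,isc] -> 7 lines: ecqyo tga vxnen hwm spu isc qso
Final line count: 7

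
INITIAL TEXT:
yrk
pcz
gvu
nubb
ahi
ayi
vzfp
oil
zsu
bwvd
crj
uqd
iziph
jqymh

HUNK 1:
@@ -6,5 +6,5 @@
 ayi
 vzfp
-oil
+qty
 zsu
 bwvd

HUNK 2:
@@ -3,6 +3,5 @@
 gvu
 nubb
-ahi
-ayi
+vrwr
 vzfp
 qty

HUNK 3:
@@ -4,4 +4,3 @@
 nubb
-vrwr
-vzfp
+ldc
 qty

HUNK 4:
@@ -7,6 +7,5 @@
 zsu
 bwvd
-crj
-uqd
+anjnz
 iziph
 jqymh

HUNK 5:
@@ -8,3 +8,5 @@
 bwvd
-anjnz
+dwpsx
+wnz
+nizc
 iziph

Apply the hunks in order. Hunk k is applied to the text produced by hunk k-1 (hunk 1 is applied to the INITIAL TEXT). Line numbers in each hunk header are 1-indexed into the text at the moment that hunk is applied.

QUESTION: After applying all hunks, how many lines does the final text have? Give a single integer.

Answer: 13

Derivation:
Hunk 1: at line 6 remove [oil] add [qty] -> 14 lines: yrk pcz gvu nubb ahi ayi vzfp qty zsu bwvd crj uqd iziph jqymh
Hunk 2: at line 3 remove [ahi,ayi] add [vrwr] -> 13 lines: yrk pcz gvu nubb vrwr vzfp qty zsu bwvd crj uqd iziph jqymh
Hunk 3: at line 4 remove [vrwr,vzfp] add [ldc] -> 12 lines: yrk pcz gvu nubb ldc qty zsu bwvd crj uqd iziph jqymh
Hunk 4: at line 7 remove [crj,uqd] add [anjnz] -> 11 lines: yrk pcz gvu nubb ldc qty zsu bwvd anjnz iziph jqymh
Hunk 5: at line 8 remove [anjnz] add [dwpsx,wnz,nizc] -> 13 lines: yrk pcz gvu nubb ldc qty zsu bwvd dwpsx wnz nizc iziph jqymh
Final line count: 13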